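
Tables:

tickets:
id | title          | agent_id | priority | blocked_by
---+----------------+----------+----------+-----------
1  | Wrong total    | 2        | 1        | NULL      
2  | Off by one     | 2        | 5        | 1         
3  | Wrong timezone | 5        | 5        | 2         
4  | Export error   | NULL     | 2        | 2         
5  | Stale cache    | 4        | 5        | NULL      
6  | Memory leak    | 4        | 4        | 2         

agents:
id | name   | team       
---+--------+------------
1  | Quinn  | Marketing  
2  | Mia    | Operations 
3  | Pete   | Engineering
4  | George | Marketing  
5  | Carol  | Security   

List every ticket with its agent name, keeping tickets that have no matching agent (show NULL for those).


LEFT JOIN keeps every row from tickets (the left table); where agent_id has no match in agents, the agent columns become NULL. Walk through each ticket:
  - ticket 1 (Wrong total): agent_id=2 -> matches Mia
  - ticket 2 (Off by one): agent_id=2 -> matches Mia
  - ticket 3 (Wrong timezone): agent_id=5 -> matches Carol
  - ticket 4 (Export error): agent_id=NULL, no match -> kept with NULL
  - ticket 5 (Stale cache): agent_id=4 -> matches George
  - ticket 6 (Memory leak): agent_id=4 -> matches George
All 6 rows appear; 1 has NULL agent.

SQL:
SELECT a.title, b.name AS agent
FROM tickets a
LEFT JOIN agents b ON a.agent_id = b.id

Result:
title          | agent 
---------------+-------
Wrong total    | Mia   
Off by one     | Mia   
Wrong timezone | Carol 
Export error   | NULL  
Stale cache    | George
Memory leak    | George


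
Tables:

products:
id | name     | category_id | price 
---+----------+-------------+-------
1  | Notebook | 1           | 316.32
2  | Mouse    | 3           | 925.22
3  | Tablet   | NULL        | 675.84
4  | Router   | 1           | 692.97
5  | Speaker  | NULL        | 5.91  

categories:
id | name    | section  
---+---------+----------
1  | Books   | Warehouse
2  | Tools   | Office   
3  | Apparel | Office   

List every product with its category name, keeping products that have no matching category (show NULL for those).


LEFT JOIN keeps every row from products (the left table); where category_id has no match in categories, the category columns become NULL. Walk through each product:
  - product 1 (Notebook): category_id=1 -> matches Books
  - product 2 (Mouse): category_id=3 -> matches Apparel
  - product 3 (Tablet): category_id=NULL, no match -> kept with NULL
  - product 4 (Router): category_id=1 -> matches Books
  - product 5 (Speaker): category_id=NULL, no match -> kept with NULL
All 5 rows appear; 2 have NULL category.

SQL:
SELECT a.name, b.name AS category
FROM products a
LEFT JOIN categories b ON a.category_id = b.id

Result:
name     | category
---------+---------
Notebook | Books   
Mouse    | Apparel 
Tablet   | NULL    
Router   | Books   
Speaker  | NULL    


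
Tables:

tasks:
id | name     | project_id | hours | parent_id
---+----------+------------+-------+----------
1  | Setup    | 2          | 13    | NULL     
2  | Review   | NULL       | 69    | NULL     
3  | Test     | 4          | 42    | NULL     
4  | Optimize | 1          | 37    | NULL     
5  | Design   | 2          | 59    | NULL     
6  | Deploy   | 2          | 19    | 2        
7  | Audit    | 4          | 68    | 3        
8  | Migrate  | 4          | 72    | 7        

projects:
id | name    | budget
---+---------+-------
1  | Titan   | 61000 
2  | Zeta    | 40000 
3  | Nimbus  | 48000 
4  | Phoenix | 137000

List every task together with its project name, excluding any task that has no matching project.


INNER JOIN keeps only tasks rows whose project_id matches an id in projects. Walk through each task:
  - task 1 (Setup): project_id=2 -> matches Zeta
  - task 2 (Review): project_id=NULL, no match -> dropped
  - task 3 (Test): project_id=4 -> matches Phoenix
  - task 4 (Optimize): project_id=1 -> matches Titan
  - task 5 (Design): project_id=2 -> matches Zeta
  - task 6 (Deploy): project_id=2 -> matches Zeta
  - task 7 (Audit): project_id=4 -> matches Phoenix
  - task 8 (Migrate): project_id=4 -> matches Phoenix
So 1 of 8 rows is dropped.

SQL:
SELECT a.name, b.name AS project
FROM tasks a
INNER JOIN projects b ON a.project_id = b.id

Result:
name     | project
---------+--------
Setup    | Zeta   
Test     | Phoenix
Optimize | Titan  
Design   | Zeta   
Deploy   | Zeta   
Audit    | Phoenix
Migrate  | Phoenix


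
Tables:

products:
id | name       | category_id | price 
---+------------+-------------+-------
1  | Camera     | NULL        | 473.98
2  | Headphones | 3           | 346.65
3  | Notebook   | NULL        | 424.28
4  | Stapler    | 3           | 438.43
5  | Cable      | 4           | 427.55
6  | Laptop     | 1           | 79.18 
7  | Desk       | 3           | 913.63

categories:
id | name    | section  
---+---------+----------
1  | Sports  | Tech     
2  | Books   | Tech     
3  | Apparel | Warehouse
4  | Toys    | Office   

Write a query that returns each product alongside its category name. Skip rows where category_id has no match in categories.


INNER JOIN keeps only products rows whose category_id matches an id in categories. Walk through each product:
  - product 1 (Camera): category_id=NULL, no match -> dropped
  - product 2 (Headphones): category_id=3 -> matches Apparel
  - product 3 (Notebook): category_id=NULL, no match -> dropped
  - product 4 (Stapler): category_id=3 -> matches Apparel
  - product 5 (Cable): category_id=4 -> matches Toys
  - product 6 (Laptop): category_id=1 -> matches Sports
  - product 7 (Desk): category_id=3 -> matches Apparel
So 2 of 7 rows are dropped.

SQL:
SELECT a.name, b.name AS category
FROM products a
INNER JOIN categories b ON a.category_id = b.id

Result:
name       | category
-----------+---------
Headphones | Apparel 
Stapler    | Apparel 
Cable      | Toys    
Laptop     | Sports  
Desk       | Apparel 


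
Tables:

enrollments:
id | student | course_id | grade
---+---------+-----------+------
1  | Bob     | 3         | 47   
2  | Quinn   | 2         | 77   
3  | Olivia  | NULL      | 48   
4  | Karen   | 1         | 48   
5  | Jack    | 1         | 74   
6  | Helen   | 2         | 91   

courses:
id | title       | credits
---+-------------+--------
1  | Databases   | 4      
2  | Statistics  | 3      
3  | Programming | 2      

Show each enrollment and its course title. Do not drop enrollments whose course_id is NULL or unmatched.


LEFT JOIN keeps every row from enrollments (the left table); where course_id has no match in courses, the course columns become NULL. Walk through each enrollment:
  - enrollment 1 (Bob): course_id=3 -> matches Programming
  - enrollment 2 (Quinn): course_id=2 -> matches Statistics
  - enrollment 3 (Olivia): course_id=NULL, no match -> kept with NULL
  - enrollment 4 (Karen): course_id=1 -> matches Databases
  - enrollment 5 (Jack): course_id=1 -> matches Databases
  - enrollment 6 (Helen): course_id=2 -> matches Statistics
All 6 rows appear; 1 has NULL course.

SQL:
SELECT a.student, b.title AS course
FROM enrollments a
LEFT JOIN courses b ON a.course_id = b.id

Result:
student | course     
--------+------------
Bob     | Programming
Quinn   | Statistics 
Olivia  | NULL       
Karen   | Databases  
Jack    | Databases  
Helen   | Statistics 


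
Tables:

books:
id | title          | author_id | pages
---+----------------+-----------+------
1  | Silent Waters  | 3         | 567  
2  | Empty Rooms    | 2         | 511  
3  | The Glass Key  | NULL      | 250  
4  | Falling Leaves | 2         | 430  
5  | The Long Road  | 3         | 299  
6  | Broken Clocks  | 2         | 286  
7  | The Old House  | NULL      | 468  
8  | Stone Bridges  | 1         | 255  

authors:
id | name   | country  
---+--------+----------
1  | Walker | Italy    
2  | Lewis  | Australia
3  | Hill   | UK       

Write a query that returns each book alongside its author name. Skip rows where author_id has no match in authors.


INNER JOIN keeps only books rows whose author_id matches an id in authors. Walk through each book:
  - book 1 (Silent Waters): author_id=3 -> matches Hill
  - book 2 (Empty Rooms): author_id=2 -> matches Lewis
  - book 3 (The Glass Key): author_id=NULL, no match -> dropped
  - book 4 (Falling Leaves): author_id=2 -> matches Lewis
  - book 5 (The Long Road): author_id=3 -> matches Hill
  - book 6 (Broken Clocks): author_id=2 -> matches Lewis
  - book 7 (The Old House): author_id=NULL, no match -> dropped
  - book 8 (Stone Bridges): author_id=1 -> matches Walker
So 2 of 8 rows are dropped.

SQL:
SELECT a.title, b.name AS author
FROM books a
INNER JOIN authors b ON a.author_id = b.id

Result:
title          | author
---------------+-------
Silent Waters  | Hill  
Empty Rooms    | Lewis 
Falling Leaves | Lewis 
The Long Road  | Hill  
Broken Clocks  | Lewis 
Stone Bridges  | Walker


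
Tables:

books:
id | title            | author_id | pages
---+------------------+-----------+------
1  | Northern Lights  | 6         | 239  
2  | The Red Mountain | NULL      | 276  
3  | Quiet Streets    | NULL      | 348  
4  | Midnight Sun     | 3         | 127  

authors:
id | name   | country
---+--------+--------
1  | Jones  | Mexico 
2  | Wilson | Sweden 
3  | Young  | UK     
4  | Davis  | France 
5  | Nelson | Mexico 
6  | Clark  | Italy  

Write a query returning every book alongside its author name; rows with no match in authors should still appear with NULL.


LEFT JOIN keeps every row from books (the left table); where author_id has no match in authors, the author columns become NULL. Walk through each book:
  - book 1 (Northern Lights): author_id=6 -> matches Clark
  - book 2 (The Red Mountain): author_id=NULL, no match -> kept with NULL
  - book 3 (Quiet Streets): author_id=NULL, no match -> kept with NULL
  - book 4 (Midnight Sun): author_id=3 -> matches Young
All 4 rows appear; 2 have NULL author.

SQL:
SELECT a.title, b.name AS author
FROM books a
LEFT JOIN authors b ON a.author_id = b.id

Result:
title            | author
-----------------+-------
Northern Lights  | Clark 
The Red Mountain | NULL  
Quiet Streets    | NULL  
Midnight Sun     | Young 


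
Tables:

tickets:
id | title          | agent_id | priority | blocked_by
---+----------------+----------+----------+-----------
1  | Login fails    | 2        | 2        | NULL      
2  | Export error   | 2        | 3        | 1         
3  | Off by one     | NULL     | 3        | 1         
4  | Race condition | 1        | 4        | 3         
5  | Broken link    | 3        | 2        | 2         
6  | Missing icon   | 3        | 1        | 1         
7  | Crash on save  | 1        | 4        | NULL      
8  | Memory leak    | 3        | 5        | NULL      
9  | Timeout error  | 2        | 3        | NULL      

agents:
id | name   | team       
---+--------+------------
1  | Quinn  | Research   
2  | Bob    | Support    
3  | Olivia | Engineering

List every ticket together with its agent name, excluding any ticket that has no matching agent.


INNER JOIN keeps only tickets rows whose agent_id matches an id in agents. Walk through each ticket:
  - ticket 1 (Login fails): agent_id=2 -> matches Bob
  - ticket 2 (Export error): agent_id=2 -> matches Bob
  - ticket 3 (Off by one): agent_id=NULL, no match -> dropped
  - ticket 4 (Race condition): agent_id=1 -> matches Quinn
  - ticket 5 (Broken link): agent_id=3 -> matches Olivia
  - ticket 6 (Missing icon): agent_id=3 -> matches Olivia
  - ticket 7 (Crash on save): agent_id=1 -> matches Quinn
  - ticket 8 (Memory leak): agent_id=3 -> matches Olivia
  - ticket 9 (Timeout error): agent_id=2 -> matches Bob
So 1 of 9 rows is dropped.

SQL:
SELECT a.title, b.name AS agent
FROM tickets a
INNER JOIN agents b ON a.agent_id = b.id

Result:
title          | agent 
---------------+-------
Login fails    | Bob   
Export error   | Bob   
Race condition | Quinn 
Broken link    | Olivia
Missing icon   | Olivia
Crash on save  | Quinn 
Memory leak    | Olivia
Timeout error  | Bob   


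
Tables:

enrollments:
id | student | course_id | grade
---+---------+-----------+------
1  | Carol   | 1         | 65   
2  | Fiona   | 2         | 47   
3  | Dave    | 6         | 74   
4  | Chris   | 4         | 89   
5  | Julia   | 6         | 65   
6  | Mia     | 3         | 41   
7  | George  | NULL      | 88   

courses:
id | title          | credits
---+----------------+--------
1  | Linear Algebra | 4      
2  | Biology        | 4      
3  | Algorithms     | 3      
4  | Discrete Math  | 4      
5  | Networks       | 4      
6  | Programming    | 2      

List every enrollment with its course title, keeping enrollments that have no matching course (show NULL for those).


LEFT JOIN keeps every row from enrollments (the left table); where course_id has no match in courses, the course columns become NULL. Walk through each enrollment:
  - enrollment 1 (Carol): course_id=1 -> matches Linear Algebra
  - enrollment 2 (Fiona): course_id=2 -> matches Biology
  - enrollment 3 (Dave): course_id=6 -> matches Programming
  - enrollment 4 (Chris): course_id=4 -> matches Discrete Math
  - enrollment 5 (Julia): course_id=6 -> matches Programming
  - enrollment 6 (Mia): course_id=3 -> matches Algorithms
  - enrollment 7 (George): course_id=NULL, no match -> kept with NULL
All 7 rows appear; 1 has NULL course.

SQL:
SELECT a.student, b.title AS course
FROM enrollments a
LEFT JOIN courses b ON a.course_id = b.id

Result:
student | course        
--------+---------------
Carol   | Linear Algebra
Fiona   | Biology       
Dave    | Programming   
Chris   | Discrete Math 
Julia   | Programming   
Mia     | Algorithms    
George  | NULL          


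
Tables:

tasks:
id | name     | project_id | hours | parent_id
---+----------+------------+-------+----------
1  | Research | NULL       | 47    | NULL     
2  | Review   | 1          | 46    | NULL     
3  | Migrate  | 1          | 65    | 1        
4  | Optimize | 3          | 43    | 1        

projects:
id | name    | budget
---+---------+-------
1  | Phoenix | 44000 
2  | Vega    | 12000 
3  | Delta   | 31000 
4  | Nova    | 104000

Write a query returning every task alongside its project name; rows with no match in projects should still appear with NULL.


LEFT JOIN keeps every row from tasks (the left table); where project_id has no match in projects, the project columns become NULL. Walk through each task:
  - task 1 (Research): project_id=NULL, no match -> kept with NULL
  - task 2 (Review): project_id=1 -> matches Phoenix
  - task 3 (Migrate): project_id=1 -> matches Phoenix
  - task 4 (Optimize): project_id=3 -> matches Delta
All 4 rows appear; 1 has NULL project.

SQL:
SELECT a.name, b.name AS project
FROM tasks a
LEFT JOIN projects b ON a.project_id = b.id

Result:
name     | project
---------+--------
Research | NULL   
Review   | Phoenix
Migrate  | Phoenix
Optimize | Delta  


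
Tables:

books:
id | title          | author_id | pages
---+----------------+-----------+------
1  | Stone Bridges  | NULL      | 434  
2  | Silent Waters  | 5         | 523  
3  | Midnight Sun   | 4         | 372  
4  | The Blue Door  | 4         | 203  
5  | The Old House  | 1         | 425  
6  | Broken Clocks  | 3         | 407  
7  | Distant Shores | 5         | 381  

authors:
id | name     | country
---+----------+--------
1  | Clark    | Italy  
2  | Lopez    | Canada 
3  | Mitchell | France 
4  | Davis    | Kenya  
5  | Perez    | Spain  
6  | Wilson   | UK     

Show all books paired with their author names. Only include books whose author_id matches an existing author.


INNER JOIN keeps only books rows whose author_id matches an id in authors. Walk through each book:
  - book 1 (Stone Bridges): author_id=NULL, no match -> dropped
  - book 2 (Silent Waters): author_id=5 -> matches Perez
  - book 3 (Midnight Sun): author_id=4 -> matches Davis
  - book 4 (The Blue Door): author_id=4 -> matches Davis
  - book 5 (The Old House): author_id=1 -> matches Clark
  - book 6 (Broken Clocks): author_id=3 -> matches Mitchell
  - book 7 (Distant Shores): author_id=5 -> matches Perez
So 1 of 7 rows is dropped.

SQL:
SELECT a.title, b.name AS author
FROM books a
INNER JOIN authors b ON a.author_id = b.id

Result:
title          | author  
---------------+---------
Silent Waters  | Perez   
Midnight Sun   | Davis   
The Blue Door  | Davis   
The Old House  | Clark   
Broken Clocks  | Mitchell
Distant Shores | Perez   


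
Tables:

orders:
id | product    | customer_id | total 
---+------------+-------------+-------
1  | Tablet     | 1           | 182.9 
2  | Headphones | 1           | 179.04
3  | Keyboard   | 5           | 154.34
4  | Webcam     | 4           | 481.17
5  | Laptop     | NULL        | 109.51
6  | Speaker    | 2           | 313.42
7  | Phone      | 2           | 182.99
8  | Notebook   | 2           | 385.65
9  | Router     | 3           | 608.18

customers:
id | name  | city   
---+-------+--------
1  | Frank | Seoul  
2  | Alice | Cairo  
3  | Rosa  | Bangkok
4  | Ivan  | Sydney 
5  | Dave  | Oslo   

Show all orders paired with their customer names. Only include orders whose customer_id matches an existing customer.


INNER JOIN keeps only orders rows whose customer_id matches an id in customers. Walk through each order:
  - order 1 (Tablet): customer_id=1 -> matches Frank
  - order 2 (Headphones): customer_id=1 -> matches Frank
  - order 3 (Keyboard): customer_id=5 -> matches Dave
  - order 4 (Webcam): customer_id=4 -> matches Ivan
  - order 5 (Laptop): customer_id=NULL, no match -> dropped
  - order 6 (Speaker): customer_id=2 -> matches Alice
  - order 7 (Phone): customer_id=2 -> matches Alice
  - order 8 (Notebook): customer_id=2 -> matches Alice
  - order 9 (Router): customer_id=3 -> matches Rosa
So 1 of 9 rows is dropped.

SQL:
SELECT a.product, b.name AS customer
FROM orders a
INNER JOIN customers b ON a.customer_id = b.id

Result:
product    | customer
-----------+---------
Tablet     | Frank   
Headphones | Frank   
Keyboard   | Dave    
Webcam     | Ivan    
Speaker    | Alice   
Phone      | Alice   
Notebook   | Alice   
Router     | Rosa    


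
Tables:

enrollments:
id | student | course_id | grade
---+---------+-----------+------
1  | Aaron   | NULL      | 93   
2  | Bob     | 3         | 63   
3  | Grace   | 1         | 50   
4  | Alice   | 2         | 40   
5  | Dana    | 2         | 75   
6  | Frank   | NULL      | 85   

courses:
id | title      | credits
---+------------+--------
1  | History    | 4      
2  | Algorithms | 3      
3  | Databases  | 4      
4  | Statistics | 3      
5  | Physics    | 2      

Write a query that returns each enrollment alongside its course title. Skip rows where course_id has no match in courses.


INNER JOIN keeps only enrollments rows whose course_id matches an id in courses. Walk through each enrollment:
  - enrollment 1 (Aaron): course_id=NULL, no match -> dropped
  - enrollment 2 (Bob): course_id=3 -> matches Databases
  - enrollment 3 (Grace): course_id=1 -> matches History
  - enrollment 4 (Alice): course_id=2 -> matches Algorithms
  - enrollment 5 (Dana): course_id=2 -> matches Algorithms
  - enrollment 6 (Frank): course_id=NULL, no match -> dropped
So 2 of 6 rows are dropped.

SQL:
SELECT a.student, b.title AS course
FROM enrollments a
INNER JOIN courses b ON a.course_id = b.id

Result:
student | course    
--------+-----------
Bob     | Databases 
Grace   | History   
Alice   | Algorithms
Dana    | Algorithms


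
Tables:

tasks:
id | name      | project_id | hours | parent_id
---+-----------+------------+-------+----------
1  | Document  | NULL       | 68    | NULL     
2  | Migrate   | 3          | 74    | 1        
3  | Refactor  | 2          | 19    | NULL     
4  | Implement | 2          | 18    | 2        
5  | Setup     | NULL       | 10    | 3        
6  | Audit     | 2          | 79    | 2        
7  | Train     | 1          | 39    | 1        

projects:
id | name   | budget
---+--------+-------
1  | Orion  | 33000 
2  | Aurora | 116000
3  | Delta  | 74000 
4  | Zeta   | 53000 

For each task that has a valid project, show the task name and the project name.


INNER JOIN keeps only tasks rows whose project_id matches an id in projects. Walk through each task:
  - task 1 (Document): project_id=NULL, no match -> dropped
  - task 2 (Migrate): project_id=3 -> matches Delta
  - task 3 (Refactor): project_id=2 -> matches Aurora
  - task 4 (Implement): project_id=2 -> matches Aurora
  - task 5 (Setup): project_id=NULL, no match -> dropped
  - task 6 (Audit): project_id=2 -> matches Aurora
  - task 7 (Train): project_id=1 -> matches Orion
So 2 of 7 rows are dropped.

SQL:
SELECT a.name, b.name AS project
FROM tasks a
INNER JOIN projects b ON a.project_id = b.id

Result:
name      | project
----------+--------
Migrate   | Delta  
Refactor  | Aurora 
Implement | Aurora 
Audit     | Aurora 
Train     | Orion  


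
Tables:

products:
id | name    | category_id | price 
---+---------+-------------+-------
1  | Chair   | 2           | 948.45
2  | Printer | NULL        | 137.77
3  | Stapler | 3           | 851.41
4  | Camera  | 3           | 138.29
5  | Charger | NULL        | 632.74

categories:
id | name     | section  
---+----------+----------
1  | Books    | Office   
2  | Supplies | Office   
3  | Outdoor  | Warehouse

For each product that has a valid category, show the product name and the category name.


INNER JOIN keeps only products rows whose category_id matches an id in categories. Walk through each product:
  - product 1 (Chair): category_id=2 -> matches Supplies
  - product 2 (Printer): category_id=NULL, no match -> dropped
  - product 3 (Stapler): category_id=3 -> matches Outdoor
  - product 4 (Camera): category_id=3 -> matches Outdoor
  - product 5 (Charger): category_id=NULL, no match -> dropped
So 2 of 5 rows are dropped.

SQL:
SELECT a.name, b.name AS category
FROM products a
INNER JOIN categories b ON a.category_id = b.id

Result:
name    | category
--------+---------
Chair   | Supplies
Stapler | Outdoor 
Camera  | Outdoor 


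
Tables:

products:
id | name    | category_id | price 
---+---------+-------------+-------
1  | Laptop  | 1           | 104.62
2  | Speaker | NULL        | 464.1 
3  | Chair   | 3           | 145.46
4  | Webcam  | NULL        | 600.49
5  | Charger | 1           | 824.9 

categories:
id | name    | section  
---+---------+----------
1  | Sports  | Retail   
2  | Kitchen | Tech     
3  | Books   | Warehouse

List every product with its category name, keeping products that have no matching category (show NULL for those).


LEFT JOIN keeps every row from products (the left table); where category_id has no match in categories, the category columns become NULL. Walk through each product:
  - product 1 (Laptop): category_id=1 -> matches Sports
  - product 2 (Speaker): category_id=NULL, no match -> kept with NULL
  - product 3 (Chair): category_id=3 -> matches Books
  - product 4 (Webcam): category_id=NULL, no match -> kept with NULL
  - product 5 (Charger): category_id=1 -> matches Sports
All 5 rows appear; 2 have NULL category.

SQL:
SELECT a.name, b.name AS category
FROM products a
LEFT JOIN categories b ON a.category_id = b.id

Result:
name    | category
--------+---------
Laptop  | Sports  
Speaker | NULL    
Chair   | Books   
Webcam  | NULL    
Charger | Sports  


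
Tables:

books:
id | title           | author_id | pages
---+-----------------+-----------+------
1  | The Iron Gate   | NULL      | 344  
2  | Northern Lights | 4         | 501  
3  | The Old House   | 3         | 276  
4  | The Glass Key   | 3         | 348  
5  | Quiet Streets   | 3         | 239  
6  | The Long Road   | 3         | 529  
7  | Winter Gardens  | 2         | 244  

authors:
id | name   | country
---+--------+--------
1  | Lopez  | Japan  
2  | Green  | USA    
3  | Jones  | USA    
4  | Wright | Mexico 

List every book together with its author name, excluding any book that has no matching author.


INNER JOIN keeps only books rows whose author_id matches an id in authors. Walk through each book:
  - book 1 (The Iron Gate): author_id=NULL, no match -> dropped
  - book 2 (Northern Lights): author_id=4 -> matches Wright
  - book 3 (The Old House): author_id=3 -> matches Jones
  - book 4 (The Glass Key): author_id=3 -> matches Jones
  - book 5 (Quiet Streets): author_id=3 -> matches Jones
  - book 6 (The Long Road): author_id=3 -> matches Jones
  - book 7 (Winter Gardens): author_id=2 -> matches Green
So 1 of 7 rows is dropped.

SQL:
SELECT a.title, b.name AS author
FROM books a
INNER JOIN authors b ON a.author_id = b.id

Result:
title           | author
----------------+-------
Northern Lights | Wright
The Old House   | Jones 
The Glass Key   | Jones 
Quiet Streets   | Jones 
The Long Road   | Jones 
Winter Gardens  | Green 


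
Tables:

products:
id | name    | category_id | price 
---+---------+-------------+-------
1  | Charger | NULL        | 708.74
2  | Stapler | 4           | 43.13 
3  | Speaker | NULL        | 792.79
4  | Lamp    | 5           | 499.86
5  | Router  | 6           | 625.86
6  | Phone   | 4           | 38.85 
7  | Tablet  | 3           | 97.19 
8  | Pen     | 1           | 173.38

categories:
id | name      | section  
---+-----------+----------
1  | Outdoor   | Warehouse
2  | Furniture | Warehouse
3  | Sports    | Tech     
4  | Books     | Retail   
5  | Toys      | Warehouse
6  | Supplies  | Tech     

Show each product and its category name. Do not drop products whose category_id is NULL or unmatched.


LEFT JOIN keeps every row from products (the left table); where category_id has no match in categories, the category columns become NULL. Walk through each product:
  - product 1 (Charger): category_id=NULL, no match -> kept with NULL
  - product 2 (Stapler): category_id=4 -> matches Books
  - product 3 (Speaker): category_id=NULL, no match -> kept with NULL
  - product 4 (Lamp): category_id=5 -> matches Toys
  - product 5 (Router): category_id=6 -> matches Supplies
  - product 6 (Phone): category_id=4 -> matches Books
  - product 7 (Tablet): category_id=3 -> matches Sports
  - product 8 (Pen): category_id=1 -> matches Outdoor
All 8 rows appear; 2 have NULL category.

SQL:
SELECT a.name, b.name AS category
FROM products a
LEFT JOIN categories b ON a.category_id = b.id

Result:
name    | category
--------+---------
Charger | NULL    
Stapler | Books   
Speaker | NULL    
Lamp    | Toys    
Router  | Supplies
Phone   | Books   
Tablet  | Sports  
Pen     | Outdoor 


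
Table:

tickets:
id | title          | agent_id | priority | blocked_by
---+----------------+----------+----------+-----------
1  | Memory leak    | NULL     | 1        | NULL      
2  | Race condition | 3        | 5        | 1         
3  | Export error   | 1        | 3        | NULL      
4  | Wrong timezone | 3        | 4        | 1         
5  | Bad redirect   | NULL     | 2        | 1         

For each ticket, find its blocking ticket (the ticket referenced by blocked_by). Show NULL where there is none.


This is a self-join: tickets is joined to a second copy of itself, matching each row's blocked_by to another row's id. Use LEFT JOIN so rows with blocked_by=NULL are kept.
  - ticket 1 (Memory leak): blocked_by=NULL -> NULL
  - ticket 2 (Race condition): blocked_by=1 -> Memory leak
  - ticket 3 (Export error): blocked_by=NULL -> NULL
  - ticket 4 (Wrong timezone): blocked_by=1 -> Memory leak
  - ticket 5 (Bad redirect): blocked_by=1 -> Memory leak

SQL:
SELECT a.title AS item, b.title AS blocked_by
FROM tickets a
LEFT JOIN tickets b ON a.blocked_by = b.id

Result:
item           | blocked_by 
---------------+------------
Memory leak    | NULL       
Race condition | Memory leak
Export error   | NULL       
Wrong timezone | Memory leak
Bad redirect   | Memory leak


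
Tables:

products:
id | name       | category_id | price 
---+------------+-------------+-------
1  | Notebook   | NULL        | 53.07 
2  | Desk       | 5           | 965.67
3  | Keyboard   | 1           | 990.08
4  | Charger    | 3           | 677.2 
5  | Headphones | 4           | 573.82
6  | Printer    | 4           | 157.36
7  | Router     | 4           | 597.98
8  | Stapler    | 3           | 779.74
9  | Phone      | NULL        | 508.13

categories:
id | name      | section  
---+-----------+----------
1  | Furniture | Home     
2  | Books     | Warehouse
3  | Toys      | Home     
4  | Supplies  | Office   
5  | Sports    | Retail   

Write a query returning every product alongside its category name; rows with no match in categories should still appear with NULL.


LEFT JOIN keeps every row from products (the left table); where category_id has no match in categories, the category columns become NULL. Walk through each product:
  - product 1 (Notebook): category_id=NULL, no match -> kept with NULL
  - product 2 (Desk): category_id=5 -> matches Sports
  - product 3 (Keyboard): category_id=1 -> matches Furniture
  - product 4 (Charger): category_id=3 -> matches Toys
  - product 5 (Headphones): category_id=4 -> matches Supplies
  - product 6 (Printer): category_id=4 -> matches Supplies
  - product 7 (Router): category_id=4 -> matches Supplies
  - product 8 (Stapler): category_id=3 -> matches Toys
  - product 9 (Phone): category_id=NULL, no match -> kept with NULL
All 9 rows appear; 2 have NULL category.

SQL:
SELECT a.name, b.name AS category
FROM products a
LEFT JOIN categories b ON a.category_id = b.id

Result:
name       | category 
-----------+----------
Notebook   | NULL     
Desk       | Sports   
Keyboard   | Furniture
Charger    | Toys     
Headphones | Supplies 
Printer    | Supplies 
Router     | Supplies 
Stapler    | Toys     
Phone      | NULL     


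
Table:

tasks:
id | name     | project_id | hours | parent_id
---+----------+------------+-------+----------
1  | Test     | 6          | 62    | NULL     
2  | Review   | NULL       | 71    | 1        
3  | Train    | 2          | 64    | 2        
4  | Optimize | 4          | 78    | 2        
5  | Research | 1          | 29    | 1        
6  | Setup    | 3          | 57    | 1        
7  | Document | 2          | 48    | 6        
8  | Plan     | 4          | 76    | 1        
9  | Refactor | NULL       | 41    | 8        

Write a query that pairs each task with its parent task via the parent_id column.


This is a self-join: tasks is joined to a second copy of itself, matching each row's parent_id to another row's id. Use LEFT JOIN so rows with parent_id=NULL are kept.
  - task 1 (Test): parent_id=NULL -> NULL
  - task 2 (Review): parent_id=1 -> Test
  - task 3 (Train): parent_id=2 -> Review
  - task 4 (Optimize): parent_id=2 -> Review
  - task 5 (Research): parent_id=1 -> Test
  - task 6 (Setup): parent_id=1 -> Test
  - task 7 (Document): parent_id=6 -> Setup
  - task 8 (Plan): parent_id=1 -> Test
  - task 9 (Refactor): parent_id=8 -> Plan

SQL:
SELECT a.name AS item, b.name AS parent
FROM tasks a
LEFT JOIN tasks b ON a.parent_id = b.id

Result:
item     | parent
---------+-------
Test     | NULL  
Review   | Test  
Train    | Review
Optimize | Review
Research | Test  
Setup    | Test  
Document | Setup 
Plan     | Test  
Refactor | Plan  


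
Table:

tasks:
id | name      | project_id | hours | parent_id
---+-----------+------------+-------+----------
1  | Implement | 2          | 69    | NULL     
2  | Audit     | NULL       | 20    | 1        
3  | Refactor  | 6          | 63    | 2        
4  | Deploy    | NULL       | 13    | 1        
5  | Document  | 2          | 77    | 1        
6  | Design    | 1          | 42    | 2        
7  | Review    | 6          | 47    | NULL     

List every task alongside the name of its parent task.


This is a self-join: tasks is joined to a second copy of itself, matching each row's parent_id to another row's id. Use LEFT JOIN so rows with parent_id=NULL are kept.
  - task 1 (Implement): parent_id=NULL -> NULL
  - task 2 (Audit): parent_id=1 -> Implement
  - task 3 (Refactor): parent_id=2 -> Audit
  - task 4 (Deploy): parent_id=1 -> Implement
  - task 5 (Document): parent_id=1 -> Implement
  - task 6 (Design): parent_id=2 -> Audit
  - task 7 (Review): parent_id=NULL -> NULL

SQL:
SELECT a.name AS item, b.name AS parent
FROM tasks a
LEFT JOIN tasks b ON a.parent_id = b.id

Result:
item      | parent   
----------+----------
Implement | NULL     
Audit     | Implement
Refactor  | Audit    
Deploy    | Implement
Document  | Implement
Design    | Audit    
Review    | NULL     


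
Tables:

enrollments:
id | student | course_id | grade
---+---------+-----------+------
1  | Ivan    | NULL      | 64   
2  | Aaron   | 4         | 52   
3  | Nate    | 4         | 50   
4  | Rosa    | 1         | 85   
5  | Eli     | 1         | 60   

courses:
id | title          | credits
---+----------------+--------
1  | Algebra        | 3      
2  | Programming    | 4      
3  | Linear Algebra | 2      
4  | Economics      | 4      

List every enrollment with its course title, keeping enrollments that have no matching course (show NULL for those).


LEFT JOIN keeps every row from enrollments (the left table); where course_id has no match in courses, the course columns become NULL. Walk through each enrollment:
  - enrollment 1 (Ivan): course_id=NULL, no match -> kept with NULL
  - enrollment 2 (Aaron): course_id=4 -> matches Economics
  - enrollment 3 (Nate): course_id=4 -> matches Economics
  - enrollment 4 (Rosa): course_id=1 -> matches Algebra
  - enrollment 5 (Eli): course_id=1 -> matches Algebra
All 5 rows appear; 1 has NULL course.

SQL:
SELECT a.student, b.title AS course
FROM enrollments a
LEFT JOIN courses b ON a.course_id = b.id

Result:
student | course   
--------+----------
Ivan    | NULL     
Aaron   | Economics
Nate    | Economics
Rosa    | Algebra  
Eli     | Algebra  


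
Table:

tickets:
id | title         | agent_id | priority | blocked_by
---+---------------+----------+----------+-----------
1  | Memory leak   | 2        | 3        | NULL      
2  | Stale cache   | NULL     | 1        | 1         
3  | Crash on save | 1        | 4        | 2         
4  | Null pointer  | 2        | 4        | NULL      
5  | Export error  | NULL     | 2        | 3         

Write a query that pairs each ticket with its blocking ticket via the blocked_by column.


This is a self-join: tickets is joined to a second copy of itself, matching each row's blocked_by to another row's id. Use LEFT JOIN so rows with blocked_by=NULL are kept.
  - ticket 1 (Memory leak): blocked_by=NULL -> NULL
  - ticket 2 (Stale cache): blocked_by=1 -> Memory leak
  - ticket 3 (Crash on save): blocked_by=2 -> Stale cache
  - ticket 4 (Null pointer): blocked_by=NULL -> NULL
  - ticket 5 (Export error): blocked_by=3 -> Crash on save

SQL:
SELECT a.title AS item, b.title AS blocked_by
FROM tickets a
LEFT JOIN tickets b ON a.blocked_by = b.id

Result:
item          | blocked_by   
--------------+--------------
Memory leak   | NULL         
Stale cache   | Memory leak  
Crash on save | Stale cache  
Null pointer  | NULL         
Export error  | Crash on save


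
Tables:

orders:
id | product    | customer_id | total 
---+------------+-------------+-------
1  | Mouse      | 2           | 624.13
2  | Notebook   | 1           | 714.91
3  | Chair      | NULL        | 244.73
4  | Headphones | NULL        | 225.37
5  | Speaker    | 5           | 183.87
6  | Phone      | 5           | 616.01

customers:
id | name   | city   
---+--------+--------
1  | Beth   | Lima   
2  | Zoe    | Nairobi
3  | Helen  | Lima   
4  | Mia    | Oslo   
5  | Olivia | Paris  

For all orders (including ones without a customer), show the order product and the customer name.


LEFT JOIN keeps every row from orders (the left table); where customer_id has no match in customers, the customer columns become NULL. Walk through each order:
  - order 1 (Mouse): customer_id=2 -> matches Zoe
  - order 2 (Notebook): customer_id=1 -> matches Beth
  - order 3 (Chair): customer_id=NULL, no match -> kept with NULL
  - order 4 (Headphones): customer_id=NULL, no match -> kept with NULL
  - order 5 (Speaker): customer_id=5 -> matches Olivia
  - order 6 (Phone): customer_id=5 -> matches Olivia
All 6 rows appear; 2 have NULL customer.

SQL:
SELECT a.product, b.name AS customer
FROM orders a
LEFT JOIN customers b ON a.customer_id = b.id

Result:
product    | customer
-----------+---------
Mouse      | Zoe     
Notebook   | Beth    
Chair      | NULL    
Headphones | NULL    
Speaker    | Olivia  
Phone      | Olivia  


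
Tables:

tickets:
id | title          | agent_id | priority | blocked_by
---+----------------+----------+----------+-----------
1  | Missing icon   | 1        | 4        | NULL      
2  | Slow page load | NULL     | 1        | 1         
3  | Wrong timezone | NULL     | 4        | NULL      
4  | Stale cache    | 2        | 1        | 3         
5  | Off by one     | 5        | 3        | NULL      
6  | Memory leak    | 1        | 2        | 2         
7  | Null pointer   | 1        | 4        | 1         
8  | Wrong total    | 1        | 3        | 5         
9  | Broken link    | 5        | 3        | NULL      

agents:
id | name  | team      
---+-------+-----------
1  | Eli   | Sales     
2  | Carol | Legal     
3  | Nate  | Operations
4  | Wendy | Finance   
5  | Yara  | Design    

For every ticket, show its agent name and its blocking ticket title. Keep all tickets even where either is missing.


Two LEFT JOINs from the same base table tickets: one to agents via agent_id, one to tickets itself via blocked_by. Both are LEFT so every ticket is preserved.
Match against agents:
  - ticket 1 (Missing icon): agent_id=1 -> matches Eli
  - ticket 2 (Slow page load): agent_id=NULL, no match -> kept with NULL
  - ticket 3 (Wrong timezone): agent_id=NULL, no match -> kept with NULL
  - ticket 4 (Stale cache): agent_id=2 -> matches Carol
  - ticket 5 (Off by one): agent_id=5 -> matches Yara
  - ticket 6 (Memory leak): agent_id=1 -> matches Eli
  - ticket 7 (Null pointer): agent_id=1 -> matches Eli
  - ticket 8 (Wrong total): agent_id=1 -> matches Eli
  - ticket 9 (Broken link): agent_id=5 -> matches Yara
Match against tickets (self):
  - ticket 1 (Missing icon): blocked_by=NULL -> NULL
  - ticket 2 (Slow page load): blocked_by=1 -> Missing icon
  - ticket 3 (Wrong timezone): blocked_by=NULL -> NULL
  - ticket 4 (Stale cache): blocked_by=3 -> Wrong timezone
  - ticket 5 (Off by one): blocked_by=NULL -> NULL
  - ticket 6 (Memory leak): blocked_by=2 -> Slow page load
  - ticket 7 (Null pointer): blocked_by=1 -> Missing icon
  - ticket 8 (Wrong total): blocked_by=5 -> Off by one
  - ticket 9 (Broken link): blocked_by=NULL -> NULL

SQL:
SELECT a.title, b.name AS agent, c.title AS blocked_by
FROM tickets a
LEFT JOIN agents b ON a.agent_id = b.id
LEFT JOIN tickets c ON a.blocked_by = c.id

Result:
title          | agent | blocked_by    
---------------+-------+---------------
Missing icon   | Eli   | NULL          
Slow page load | NULL  | Missing icon  
Wrong timezone | NULL  | NULL          
Stale cache    | Carol | Wrong timezone
Off by one     | Yara  | NULL          
Memory leak    | Eli   | Slow page load
Null pointer   | Eli   | Missing icon  
Wrong total    | Eli   | Off by one    
Broken link    | Yara  | NULL          


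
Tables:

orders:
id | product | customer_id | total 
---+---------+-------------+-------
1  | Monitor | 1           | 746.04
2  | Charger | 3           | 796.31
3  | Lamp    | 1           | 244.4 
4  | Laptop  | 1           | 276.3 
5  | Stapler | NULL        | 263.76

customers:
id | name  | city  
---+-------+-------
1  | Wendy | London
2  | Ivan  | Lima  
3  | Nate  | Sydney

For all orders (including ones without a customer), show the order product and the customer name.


LEFT JOIN keeps every row from orders (the left table); where customer_id has no match in customers, the customer columns become NULL. Walk through each order:
  - order 1 (Monitor): customer_id=1 -> matches Wendy
  - order 2 (Charger): customer_id=3 -> matches Nate
  - order 3 (Lamp): customer_id=1 -> matches Wendy
  - order 4 (Laptop): customer_id=1 -> matches Wendy
  - order 5 (Stapler): customer_id=NULL, no match -> kept with NULL
All 5 rows appear; 1 has NULL customer.

SQL:
SELECT a.product, b.name AS customer
FROM orders a
LEFT JOIN customers b ON a.customer_id = b.id

Result:
product | customer
--------+---------
Monitor | Wendy   
Charger | Nate    
Lamp    | Wendy   
Laptop  | Wendy   
Stapler | NULL    


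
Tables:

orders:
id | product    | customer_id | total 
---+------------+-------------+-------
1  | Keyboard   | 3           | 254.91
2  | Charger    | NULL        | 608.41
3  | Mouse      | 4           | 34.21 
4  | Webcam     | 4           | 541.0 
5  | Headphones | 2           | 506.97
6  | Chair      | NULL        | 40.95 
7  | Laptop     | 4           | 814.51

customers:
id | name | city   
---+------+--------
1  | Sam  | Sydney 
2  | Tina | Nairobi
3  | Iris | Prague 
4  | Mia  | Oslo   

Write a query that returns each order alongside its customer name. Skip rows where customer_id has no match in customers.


INNER JOIN keeps only orders rows whose customer_id matches an id in customers. Walk through each order:
  - order 1 (Keyboard): customer_id=3 -> matches Iris
  - order 2 (Charger): customer_id=NULL, no match -> dropped
  - order 3 (Mouse): customer_id=4 -> matches Mia
  - order 4 (Webcam): customer_id=4 -> matches Mia
  - order 5 (Headphones): customer_id=2 -> matches Tina
  - order 6 (Chair): customer_id=NULL, no match -> dropped
  - order 7 (Laptop): customer_id=4 -> matches Mia
So 2 of 7 rows are dropped.

SQL:
SELECT a.product, b.name AS customer
FROM orders a
INNER JOIN customers b ON a.customer_id = b.id

Result:
product    | customer
-----------+---------
Keyboard   | Iris    
Mouse      | Mia     
Webcam     | Mia     
Headphones | Tina    
Laptop     | Mia     
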